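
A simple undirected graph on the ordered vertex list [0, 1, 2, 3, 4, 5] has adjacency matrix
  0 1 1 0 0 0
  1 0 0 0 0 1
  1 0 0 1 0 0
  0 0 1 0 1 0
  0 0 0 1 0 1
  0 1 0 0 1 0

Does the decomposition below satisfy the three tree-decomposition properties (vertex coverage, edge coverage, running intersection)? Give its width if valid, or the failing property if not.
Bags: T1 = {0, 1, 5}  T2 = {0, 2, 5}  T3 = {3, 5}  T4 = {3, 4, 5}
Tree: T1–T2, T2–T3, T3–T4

A tree decomposition must satisfy three properties: every vertex lies in some bag; for every edge, both endpoints lie together in some bag; and for every vertex, the bags containing it form a connected subtree. Here edge (2,3) lies in no bag, so the decomposition is invalid.

No — edge (2,3) lies in no bag.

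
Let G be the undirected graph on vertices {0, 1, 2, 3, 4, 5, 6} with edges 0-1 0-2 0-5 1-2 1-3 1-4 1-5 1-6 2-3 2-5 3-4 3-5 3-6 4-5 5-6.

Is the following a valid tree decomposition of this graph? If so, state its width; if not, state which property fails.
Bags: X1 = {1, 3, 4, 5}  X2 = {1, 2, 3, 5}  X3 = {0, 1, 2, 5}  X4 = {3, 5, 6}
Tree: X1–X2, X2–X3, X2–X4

No — edge (1,6) lies in no bag.

A tree decomposition must satisfy three properties: every vertex lies in some bag; for every edge, both endpoints lie together in some bag; and for every vertex, the bags containing it form a connected subtree. Here edge (1,6) lies in no bag, so the decomposition is invalid.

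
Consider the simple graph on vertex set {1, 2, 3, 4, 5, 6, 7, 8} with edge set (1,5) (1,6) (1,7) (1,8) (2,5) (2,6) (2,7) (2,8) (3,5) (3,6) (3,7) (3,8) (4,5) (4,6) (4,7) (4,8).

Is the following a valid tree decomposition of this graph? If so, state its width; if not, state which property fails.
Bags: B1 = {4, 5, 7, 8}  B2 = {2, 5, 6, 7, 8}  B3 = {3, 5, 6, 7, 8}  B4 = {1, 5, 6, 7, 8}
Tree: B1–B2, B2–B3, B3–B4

No — edge (6,4) lies in no bag.

A tree decomposition must satisfy three properties: every vertex lies in some bag; for every edge, both endpoints lie together in some bag; and for every vertex, the bags containing it form a connected subtree. Here edge (6,4) lies in no bag, so the decomposition is invalid.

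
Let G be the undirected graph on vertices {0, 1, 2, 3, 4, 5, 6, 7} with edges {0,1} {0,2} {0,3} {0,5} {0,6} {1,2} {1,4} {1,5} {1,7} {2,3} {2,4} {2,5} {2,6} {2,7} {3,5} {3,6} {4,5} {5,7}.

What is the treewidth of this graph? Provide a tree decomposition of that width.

The largest bag has 4 vertices, giving width 3; this decomposition certifies tw(G) ≤ 3. For the lower bound, the 4 vertices {0, 1, 2, 5} are pairwise adjacent, and any tree decomposition puts a clique entirely inside one bag — forcing width ≥ 3. Combining the bounds, tw(G) = 3.

Treewidth 3.
One such decomposition:
Bags: B1 = {0, 2, 3, 6}  B2 = {0, 2, 3, 5}  B3 = {0, 1, 2, 5}  B4 = {1, 2, 5, 7}  B5 = {1, 2, 4, 5}
Tree: B1–B2, B2–B3, B3–B4, B3–B5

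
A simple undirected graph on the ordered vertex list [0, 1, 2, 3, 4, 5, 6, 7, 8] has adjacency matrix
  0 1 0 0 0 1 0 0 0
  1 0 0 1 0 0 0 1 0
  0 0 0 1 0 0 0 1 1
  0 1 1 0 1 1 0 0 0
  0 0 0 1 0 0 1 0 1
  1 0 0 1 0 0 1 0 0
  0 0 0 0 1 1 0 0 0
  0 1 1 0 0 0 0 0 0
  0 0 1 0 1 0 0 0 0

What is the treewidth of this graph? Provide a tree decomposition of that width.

Treewidth 3.
Bags: B1 = {4, 5, 6, 8}  B2 = {3, 4, 5, 8}  B3 = {2, 3, 5, 8}  B4 = {0, 2, 3, 5}  B5 = {0, 1, 2, 3}  B6 = {0, 1, 2, 7}
Tree: B1–B2, B2–B3, B3–B4, B4–B5, B5–B6

Every bag has size at most 4, so the width is 4 − 1 = 3 and tw(G) ≤ 3. For the lower bound: the 4 vertex sets {4,6,8}, {5}, {3}, {0,1,2,7} are disjoint, each induces a connected subgraph, and every pair is joined by at least one edge of G. Contracting each set to a single vertex therefore yields K_{4} as a minor, and since treewidth is minor-monotone, tw(G) ≥ tw(K_{4}) = 3. Therefore the treewidth is 3.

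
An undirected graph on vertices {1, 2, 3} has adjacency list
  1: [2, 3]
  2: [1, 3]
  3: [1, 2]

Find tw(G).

2

A width-2 tree decomposition is:
Bags: B1 = {1, 2, 3}
Tree: (single bag)
With just one bag of size 3, the width is 3 − 1 = 2, so tw(G) ≤ 2. Conversely, {1, 2, 3} is a clique of size 3, and the vertices of any clique must share a bag in every tree decomposition; so some bag has ≥ 3 vertices and tw(G) ≥ 2. The upper and lower bounds meet at 2, so that is the treewidth.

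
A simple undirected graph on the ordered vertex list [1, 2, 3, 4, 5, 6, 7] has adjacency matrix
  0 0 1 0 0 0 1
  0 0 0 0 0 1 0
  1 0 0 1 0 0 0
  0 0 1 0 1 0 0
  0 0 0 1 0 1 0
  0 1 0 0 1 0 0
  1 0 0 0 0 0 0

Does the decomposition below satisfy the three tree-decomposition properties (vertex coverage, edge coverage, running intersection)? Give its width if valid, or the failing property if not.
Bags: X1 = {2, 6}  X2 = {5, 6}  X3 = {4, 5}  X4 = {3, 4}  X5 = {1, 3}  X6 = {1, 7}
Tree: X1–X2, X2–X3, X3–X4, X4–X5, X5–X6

Every vertex of G appears in some bag (union = {1, 2, 3, 4, 5, 6, 7}); every edge is covered by a bag; and for each vertex v the set of bags containing v is connected in the bag tree. The decomposition is therefore valid. The largest bag has 2 vertices, so the width is 1.

Yes; width 1.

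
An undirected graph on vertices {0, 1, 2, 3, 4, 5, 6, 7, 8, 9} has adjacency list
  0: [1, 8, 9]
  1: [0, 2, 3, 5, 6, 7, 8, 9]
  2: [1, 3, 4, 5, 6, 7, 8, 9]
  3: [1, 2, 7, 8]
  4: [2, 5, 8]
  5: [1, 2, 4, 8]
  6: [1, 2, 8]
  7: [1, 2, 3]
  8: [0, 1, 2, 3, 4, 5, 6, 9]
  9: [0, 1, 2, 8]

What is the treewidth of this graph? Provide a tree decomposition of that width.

Treewidth 3.
One optimal decomposition is:
Bags: B1 = {1, 2, 5, 8}  B2 = {1, 2, 3, 8}  B3 = {1, 2, 6, 8}  B4 = {2, 4, 5, 8}  B5 = {1, 2, 3, 7}  B6 = {1, 2, 8, 9}  B7 = {0, 1, 8, 9}
Tree: B1–B2, B2–B3, B1–B4, B2–B5, B3–B6, B6–B7

The largest bag has 4 vertices, giving width 3; this decomposition certifies tw(G) ≤ 3. Conversely, {0, 1, 8, 9} is a clique of size 4, and the vertices of any clique must share a bag in every tree decomposition; so some bag has ≥ 4 vertices and tw(G) ≥ 3. Therefore the treewidth is 3.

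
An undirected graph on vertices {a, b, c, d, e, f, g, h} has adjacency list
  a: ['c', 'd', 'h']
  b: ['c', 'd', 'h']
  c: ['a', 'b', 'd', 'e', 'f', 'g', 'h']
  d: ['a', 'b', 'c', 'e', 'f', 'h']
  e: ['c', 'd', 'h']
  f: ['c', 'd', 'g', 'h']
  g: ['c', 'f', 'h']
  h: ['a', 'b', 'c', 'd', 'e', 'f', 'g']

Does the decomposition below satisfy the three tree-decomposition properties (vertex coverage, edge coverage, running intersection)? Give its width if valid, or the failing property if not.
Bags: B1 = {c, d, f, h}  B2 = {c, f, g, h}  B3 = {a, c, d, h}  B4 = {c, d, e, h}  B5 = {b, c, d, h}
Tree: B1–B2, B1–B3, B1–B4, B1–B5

Yes; width 3.

Vertex coverage: the bags together contain {a, b, c, d, e, f, g, h}, the full vertex set. Edge coverage: each edge of G has both endpoints in at least one bag. Running intersection: for every vertex, the bags containing it form a connected subtree. All three properties hold, so this is a valid tree decomposition of width max|bag| − 1 = 3, and hence tw(G) ≤ 3.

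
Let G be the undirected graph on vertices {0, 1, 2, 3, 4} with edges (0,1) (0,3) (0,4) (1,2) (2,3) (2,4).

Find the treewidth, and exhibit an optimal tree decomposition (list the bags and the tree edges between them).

The largest bag has 3 vertices, giving width 2; this decomposition certifies tw(G) ≤ 2. The edges 1–0–3–2–1 form a cycle, so G is not a tree and its treewidth is at least 2. The upper and lower bounds meet at 2, so that is the treewidth.

Treewidth 2.
One such decomposition:
Bags: B1 = {0, 1, 2}  B2 = {0, 2, 3}  B3 = {0, 2, 4}
Tree: B1–B2, B2–B3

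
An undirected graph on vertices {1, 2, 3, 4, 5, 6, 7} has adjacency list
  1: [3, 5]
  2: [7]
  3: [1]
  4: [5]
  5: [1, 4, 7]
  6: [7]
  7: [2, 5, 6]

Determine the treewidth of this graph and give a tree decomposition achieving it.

Each bag holds 2 vertices, so the decomposition has width 1, which upper-bounds the treewidth. G has an edge, so its treewidth is at least 1. Hence tw(G) = 1 exactly.

Treewidth 1.
Bags: B1 = {4, 5}  B2 = {5, 7}  B3 = {6, 7}  B4 = {2, 7}  B5 = {1, 5}  B6 = {1, 3}
Tree: B1–B2, B2–B3, B2–B4, B1–B5, B5–B6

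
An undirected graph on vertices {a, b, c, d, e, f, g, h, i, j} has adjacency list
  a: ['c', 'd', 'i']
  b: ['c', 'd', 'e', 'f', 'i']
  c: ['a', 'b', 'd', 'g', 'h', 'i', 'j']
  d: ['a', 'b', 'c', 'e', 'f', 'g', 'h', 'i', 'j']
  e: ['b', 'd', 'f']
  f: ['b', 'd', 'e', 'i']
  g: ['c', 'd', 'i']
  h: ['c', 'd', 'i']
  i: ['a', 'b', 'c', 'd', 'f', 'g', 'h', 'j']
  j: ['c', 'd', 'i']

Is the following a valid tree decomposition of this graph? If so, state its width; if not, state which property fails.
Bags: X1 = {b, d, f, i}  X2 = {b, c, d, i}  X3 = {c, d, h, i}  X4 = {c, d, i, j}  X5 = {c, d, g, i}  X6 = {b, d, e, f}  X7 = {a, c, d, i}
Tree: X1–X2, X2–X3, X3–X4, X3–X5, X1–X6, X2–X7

Yes; width 3.

Checking the three conditions: (i) the bags cover all of {a, b, c, d, e, f, g, h, i, j}; (ii) for each edge, some bag contains both endpoints; (iii) the bags containing any fixed vertex form a subtree. All hold, so the decomposition is valid with width 4 − 1 = 3.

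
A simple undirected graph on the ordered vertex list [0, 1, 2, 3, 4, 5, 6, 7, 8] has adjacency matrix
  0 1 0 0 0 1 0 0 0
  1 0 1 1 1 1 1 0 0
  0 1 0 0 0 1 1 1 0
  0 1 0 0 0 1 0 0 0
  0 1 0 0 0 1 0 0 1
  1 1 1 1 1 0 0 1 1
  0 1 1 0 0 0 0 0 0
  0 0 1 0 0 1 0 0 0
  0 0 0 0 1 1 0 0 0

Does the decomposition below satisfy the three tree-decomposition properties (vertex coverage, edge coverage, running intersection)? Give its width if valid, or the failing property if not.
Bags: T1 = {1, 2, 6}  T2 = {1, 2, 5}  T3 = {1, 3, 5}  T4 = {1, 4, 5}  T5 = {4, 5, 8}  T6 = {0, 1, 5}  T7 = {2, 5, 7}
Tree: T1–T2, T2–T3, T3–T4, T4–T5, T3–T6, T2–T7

Yes; width 2.

Vertex coverage: the bags together contain {0, 1, 2, 3, 4, 5, 6, 7, 8}, the full vertex set. Edge coverage: each edge of G has both endpoints in at least one bag. Running intersection: for every vertex, the bags containing it form a connected subtree. All three properties hold, so this is a valid tree decomposition of width max|bag| − 1 = 2, and hence tw(G) ≤ 2.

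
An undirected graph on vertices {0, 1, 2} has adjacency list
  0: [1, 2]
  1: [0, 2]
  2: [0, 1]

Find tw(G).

A width-2 tree decomposition is:
Bags: B1 = {0, 1, 2}
Tree: (single bag)
A single bag containing all 3 vertices is trivially a valid decomposition of width 2. For the lower bound, the 3 vertices {0, 1, 2} are pairwise adjacent, and any tree decomposition puts a clique entirely inside one bag — forcing width ≥ 2. The upper and lower bounds meet at 2, so that is the treewidth.

2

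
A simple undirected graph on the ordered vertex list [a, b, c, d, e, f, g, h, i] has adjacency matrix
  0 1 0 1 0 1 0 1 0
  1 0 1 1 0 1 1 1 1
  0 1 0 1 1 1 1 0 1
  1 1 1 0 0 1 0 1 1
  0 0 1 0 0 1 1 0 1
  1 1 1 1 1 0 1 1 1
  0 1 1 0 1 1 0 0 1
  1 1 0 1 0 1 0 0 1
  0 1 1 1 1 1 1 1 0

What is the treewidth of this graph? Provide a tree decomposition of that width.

The largest bag has 5 vertices, giving width 4; this decomposition certifies tw(G) ≤ 4. On the other hand G contains the 5-clique {c, e, f, g, i}. A clique must lie in a single bag of any decomposition, so no decomposition can have width below 4. Therefore the treewidth is 4.

Treewidth 4.
Bags: B1 = {b, d, f, h, i}  B2 = {a, b, d, f, h}  B3 = {b, c, d, f, i}  B4 = {b, c, f, g, i}  B5 = {c, e, f, g, i}
Tree: B1–B2, B1–B3, B3–B4, B4–B5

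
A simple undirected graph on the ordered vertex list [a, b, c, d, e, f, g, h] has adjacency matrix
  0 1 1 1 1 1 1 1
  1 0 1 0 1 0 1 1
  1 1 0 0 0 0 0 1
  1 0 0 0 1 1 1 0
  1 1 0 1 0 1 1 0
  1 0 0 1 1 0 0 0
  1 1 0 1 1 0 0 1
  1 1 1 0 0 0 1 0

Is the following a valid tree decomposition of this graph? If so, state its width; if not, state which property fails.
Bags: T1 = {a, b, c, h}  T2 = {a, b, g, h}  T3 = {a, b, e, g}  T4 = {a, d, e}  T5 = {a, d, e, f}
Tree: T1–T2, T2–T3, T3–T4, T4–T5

A tree decomposition must satisfy three properties: every vertex lies in some bag; for every edge, both endpoints lie together in some bag; and for every vertex, the bags containing it form a connected subtree. Here edge (g,d) lies in no bag, so the decomposition is invalid.

No — edge (g,d) lies in no bag.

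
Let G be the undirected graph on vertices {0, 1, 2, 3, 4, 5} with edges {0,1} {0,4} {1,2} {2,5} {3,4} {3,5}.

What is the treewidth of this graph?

A width-2 tree decomposition is:
Bags: B1 = {3, 4, 5}  B2 = {0, 4, 5}  B3 = {0, 1, 5}  B4 = {1, 2, 5}
Tree: B1–B2, B2–B3, B3–B4
The largest bag has 3 vertices, giving width 2; this decomposition certifies tw(G) ≤ 2. The edges 5–3–4–0–1–2–5 form a cycle, so G is not a tree and its treewidth is at least 2. Hence tw(G) = 2 exactly.

2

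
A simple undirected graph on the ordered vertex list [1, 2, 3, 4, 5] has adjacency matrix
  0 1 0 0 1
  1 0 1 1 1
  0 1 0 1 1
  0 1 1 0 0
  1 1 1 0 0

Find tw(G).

2

A width-2 tree decomposition is:
Bags: B1 = {2, 3, 5}  B2 = {2, 3, 4}  B3 = {1, 2, 5}
Tree: B1–B2, B1–B3
Every bag has size at most 3, so the width is 3 − 1 = 2 and tw(G) ≤ 2. Conversely, {1, 2, 5} is a clique of size 3, and the vertices of any clique must share a bag in every tree decomposition; so some bag has ≥ 3 vertices and tw(G) ≥ 2. The upper and lower bounds meet at 2, so that is the treewidth.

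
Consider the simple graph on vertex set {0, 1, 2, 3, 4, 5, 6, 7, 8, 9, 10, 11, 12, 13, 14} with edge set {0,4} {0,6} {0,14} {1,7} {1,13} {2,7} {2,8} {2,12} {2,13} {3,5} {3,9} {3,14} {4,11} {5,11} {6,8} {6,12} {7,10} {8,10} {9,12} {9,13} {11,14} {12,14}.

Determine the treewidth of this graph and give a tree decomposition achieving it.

Treewidth 3.
One such decomposition:
Bags: B1 = {0, 4, 5, 11}  B2 = {0, 5, 11, 14}  B3 = {0, 3, 5, 14}  B4 = {0, 3, 6, 14}  B5 = {3, 6, 12, 14}  B6 = {3, 6, 9, 12}  B7 = {6, 8, 9, 12}  B8 = {2, 8, 9, 12}  B9 = {2, 8, 9, 13}  B10 = {2, 8, 10, 13}  B11 = {2, 7, 10, 13}  B12 = {1, 7, 10, 13}
Tree: B1–B2, B2–B3, B3–B4, B4–B5, B5–B6, B6–B7, B7–B8, B8–B9, B9–B10, B10–B11, B11–B12

Each bag holds 4 vertices, so the decomposition has width 3, which upper-bounds the treewidth. For the lower bound: the 4 vertex sets {4,5,11}, {0}, {14}, {3,6,9,12} are disjoint, each induces a connected subgraph, and every pair is joined by at least one edge of G. Contracting each set to a single vertex therefore yields K_{4} as a minor, and since treewidth is minor-monotone, tw(G) ≥ tw(K_{4}) = 3. The upper and lower bounds meet at 3, so that is the treewidth.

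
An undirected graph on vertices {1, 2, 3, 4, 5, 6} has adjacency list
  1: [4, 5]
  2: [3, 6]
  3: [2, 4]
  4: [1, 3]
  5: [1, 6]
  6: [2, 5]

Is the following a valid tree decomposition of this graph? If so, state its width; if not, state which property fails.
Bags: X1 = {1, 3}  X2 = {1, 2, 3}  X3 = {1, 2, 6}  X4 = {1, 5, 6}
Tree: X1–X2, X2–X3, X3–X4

No — vertex 4 appears in no bag.

A tree decomposition must satisfy three properties: every vertex lies in some bag; for every edge, both endpoints lie together in some bag; and for every vertex, the bags containing it form a connected subtree. Here vertex 4 appears in no bag, so the decomposition is invalid.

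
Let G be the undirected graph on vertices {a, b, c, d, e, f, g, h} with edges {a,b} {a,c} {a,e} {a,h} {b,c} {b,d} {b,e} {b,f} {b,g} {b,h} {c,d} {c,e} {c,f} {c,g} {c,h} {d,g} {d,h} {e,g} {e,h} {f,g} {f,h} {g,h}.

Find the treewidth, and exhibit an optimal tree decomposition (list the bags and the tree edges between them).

Treewidth 4.
Bags: B1 = {b, c, e, g, h}  B2 = {b, c, f, g, h}  B3 = {a, b, c, e, h}  B4 = {b, c, d, g, h}
Tree: B1–B2, B1–B3, B1–B4

Each bag holds 5 vertices, so the decomposition has width 4, which upper-bounds the treewidth. On the other hand G contains the 5-clique {b, c, d, g, h}. A clique must lie in a single bag of any decomposition, so no decomposition can have width below 4. Hence tw(G) = 4 exactly.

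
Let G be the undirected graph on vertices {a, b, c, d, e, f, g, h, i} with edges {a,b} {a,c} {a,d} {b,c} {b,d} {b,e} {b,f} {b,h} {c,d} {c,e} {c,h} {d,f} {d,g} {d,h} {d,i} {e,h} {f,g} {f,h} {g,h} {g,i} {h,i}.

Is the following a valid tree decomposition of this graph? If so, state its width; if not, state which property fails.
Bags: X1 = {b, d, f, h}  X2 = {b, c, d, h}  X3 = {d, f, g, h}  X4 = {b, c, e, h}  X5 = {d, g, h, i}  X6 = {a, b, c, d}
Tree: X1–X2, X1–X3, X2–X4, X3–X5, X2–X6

Vertex coverage: the bags together contain {a, b, c, d, e, f, g, h, i}, the full vertex set. Edge coverage: each edge of G has both endpoints in at least one bag. Running intersection: for every vertex, the bags containing it form a connected subtree. All three properties hold, so this is a valid tree decomposition of width max|bag| − 1 = 3, and hence tw(G) ≤ 3.

Yes; width 3.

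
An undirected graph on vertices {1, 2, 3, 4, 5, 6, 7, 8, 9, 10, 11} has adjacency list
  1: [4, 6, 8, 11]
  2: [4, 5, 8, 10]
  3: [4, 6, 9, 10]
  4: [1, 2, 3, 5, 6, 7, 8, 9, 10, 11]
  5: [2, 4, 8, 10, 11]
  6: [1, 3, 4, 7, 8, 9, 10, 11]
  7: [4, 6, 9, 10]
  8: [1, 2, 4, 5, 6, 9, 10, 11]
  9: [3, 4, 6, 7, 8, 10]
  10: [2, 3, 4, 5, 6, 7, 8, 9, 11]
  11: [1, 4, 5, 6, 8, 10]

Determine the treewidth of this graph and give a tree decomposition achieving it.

Treewidth 4.
One such decomposition:
Bags: B1 = {4, 6, 8, 9, 10}  B2 = {4, 6, 8, 10, 11}  B3 = {4, 5, 8, 10, 11}  B4 = {4, 6, 7, 9, 10}  B5 = {2, 4, 5, 8, 10}  B6 = {3, 4, 6, 9, 10}  B7 = {1, 4, 6, 8, 11}
Tree: B1–B2, B2–B3, B1–B4, B3–B5, B4–B6, B2–B7

Every bag has size at most 5, so the width is 5 − 1 = 4 and tw(G) ≤ 4. For the lower bound, the 5 vertices {1, 4, 6, 8, 11} are pairwise adjacent, and any tree decomposition puts a clique entirely inside one bag — forcing width ≥ 4. Hence tw(G) = 4 exactly.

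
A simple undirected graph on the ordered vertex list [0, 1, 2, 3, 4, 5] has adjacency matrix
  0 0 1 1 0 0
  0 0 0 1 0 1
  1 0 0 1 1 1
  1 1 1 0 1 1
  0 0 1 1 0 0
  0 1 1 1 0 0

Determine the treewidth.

2

A width-2 tree decomposition is:
Bags: B1 = {2, 3, 5}  B2 = {0, 2, 3}  B3 = {2, 3, 4}  B4 = {1, 3, 5}
Tree: B1–B2, B1–B3, B1–B4
The largest bag has 3 vertices, giving width 2; this decomposition certifies tw(G) ≤ 2. For the lower bound, the 3 vertices {1, 3, 5} are pairwise adjacent, and any tree decomposition puts a clique entirely inside one bag — forcing width ≥ 2. Hence tw(G) = 2 exactly.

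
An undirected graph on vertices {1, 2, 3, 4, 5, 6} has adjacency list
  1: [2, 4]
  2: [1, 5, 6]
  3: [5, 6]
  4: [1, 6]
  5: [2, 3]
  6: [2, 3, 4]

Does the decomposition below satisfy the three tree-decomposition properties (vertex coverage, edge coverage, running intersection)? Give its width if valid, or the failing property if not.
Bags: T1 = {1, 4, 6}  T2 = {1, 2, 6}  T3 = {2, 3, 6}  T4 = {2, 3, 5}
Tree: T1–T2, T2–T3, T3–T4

Vertex coverage: the bags together contain {1, 2, 3, 4, 5, 6}, the full vertex set. Edge coverage: each edge of G has both endpoints in at least one bag. Running intersection: for every vertex, the bags containing it form a connected subtree. All three properties hold, so this is a valid tree decomposition of width max|bag| − 1 = 2, and hence tw(G) ≤ 2.

Yes; width 2.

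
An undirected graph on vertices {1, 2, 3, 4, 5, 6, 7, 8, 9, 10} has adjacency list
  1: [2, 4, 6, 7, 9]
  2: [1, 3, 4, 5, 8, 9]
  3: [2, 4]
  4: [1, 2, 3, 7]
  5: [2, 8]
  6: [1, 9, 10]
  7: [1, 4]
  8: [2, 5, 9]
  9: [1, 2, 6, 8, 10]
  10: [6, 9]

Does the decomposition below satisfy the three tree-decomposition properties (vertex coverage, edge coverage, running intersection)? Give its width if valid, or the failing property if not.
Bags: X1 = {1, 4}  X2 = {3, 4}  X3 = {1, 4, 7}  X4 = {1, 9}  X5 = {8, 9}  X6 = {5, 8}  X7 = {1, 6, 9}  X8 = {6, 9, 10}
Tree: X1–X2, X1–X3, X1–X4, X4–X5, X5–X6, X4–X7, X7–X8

A tree decomposition must satisfy three properties: every vertex lies in some bag; for every edge, both endpoints lie together in some bag; and for every vertex, the bags containing it form a connected subtree. Here vertex 2 appears in no bag, so the decomposition is invalid.

No — vertex 2 appears in no bag.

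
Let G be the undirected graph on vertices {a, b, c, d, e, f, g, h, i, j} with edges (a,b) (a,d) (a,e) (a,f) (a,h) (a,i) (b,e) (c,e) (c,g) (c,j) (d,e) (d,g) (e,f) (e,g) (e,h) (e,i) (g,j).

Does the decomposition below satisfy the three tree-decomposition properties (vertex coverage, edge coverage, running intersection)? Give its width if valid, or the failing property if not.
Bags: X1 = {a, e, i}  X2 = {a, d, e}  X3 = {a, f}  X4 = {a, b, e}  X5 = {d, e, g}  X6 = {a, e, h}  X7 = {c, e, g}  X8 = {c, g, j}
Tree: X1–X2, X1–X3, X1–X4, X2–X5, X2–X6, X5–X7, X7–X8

No — edge (e,f) lies in no bag.

A tree decomposition must satisfy three properties: every vertex lies in some bag; for every edge, both endpoints lie together in some bag; and for every vertex, the bags containing it form a connected subtree. Here edge (e,f) lies in no bag, so the decomposition is invalid.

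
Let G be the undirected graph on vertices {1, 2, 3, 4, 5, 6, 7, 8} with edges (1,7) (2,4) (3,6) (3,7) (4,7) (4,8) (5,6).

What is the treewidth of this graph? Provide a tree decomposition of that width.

Treewidth 1.
Bags: B1 = {4, 8}  B2 = {4, 7}  B3 = {3, 7}  B4 = {2, 4}  B5 = {3, 6}  B6 = {5, 6}  B7 = {1, 7}
Tree: B1–B2, B2–B3, B2–B4, B3–B5, B5–B6, B3–B7

Each bag holds 2 vertices, so the decomposition has width 1, which upper-bounds the treewidth. G has an edge, so its treewidth is at least 1. Combining the bounds, tw(G) = 1.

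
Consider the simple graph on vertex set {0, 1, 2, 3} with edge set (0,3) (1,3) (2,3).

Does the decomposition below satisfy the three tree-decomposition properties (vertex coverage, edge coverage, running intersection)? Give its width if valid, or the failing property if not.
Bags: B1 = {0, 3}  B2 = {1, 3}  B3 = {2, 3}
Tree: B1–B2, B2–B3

Vertex coverage: the bags together contain {0, 1, 2, 3}, the full vertex set. Edge coverage: each edge of G has both endpoints in at least one bag. Running intersection: for every vertex, the bags containing it form a connected subtree. All three properties hold, so this is a valid tree decomposition of width max|bag| − 1 = 1, and hence tw(G) ≤ 1.

Yes; width 1.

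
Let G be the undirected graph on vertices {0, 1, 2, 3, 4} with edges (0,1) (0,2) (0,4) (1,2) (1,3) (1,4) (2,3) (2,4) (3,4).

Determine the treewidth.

3

A width-3 tree decomposition is:
Bags: B1 = {0, 1, 2, 4}  B2 = {1, 2, 3, 4}
Tree: B1–B2
The largest bag has 4 vertices, giving width 3; this decomposition certifies tw(G) ≤ 3. Conversely, {0, 1, 2, 4} is a clique of size 4, and the vertices of any clique must share a bag in every tree decomposition; so some bag has ≥ 4 vertices and tw(G) ≥ 3. Hence tw(G) = 3 exactly.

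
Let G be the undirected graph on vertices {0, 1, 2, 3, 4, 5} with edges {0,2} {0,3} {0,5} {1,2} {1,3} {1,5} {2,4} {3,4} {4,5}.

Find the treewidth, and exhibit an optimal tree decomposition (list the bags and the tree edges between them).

Every bag has size at most 4, so the width is 4 − 1 = 3 and tw(G) ≤ 3. For the lower bound: the 4 vertex sets {3,4}, {0,2}, {1}, {5} are disjoint, each induces a connected subgraph, and every pair is joined by at least one edge of G. Contracting each set to a single vertex therefore yields K_{4} as a minor, and since treewidth is minor-monotone, tw(G) ≥ tw(K_{4}) = 3. Hence tw(G) = 3 exactly.

Treewidth 3.
One such decomposition:
Bags: B1 = {0, 1, 3, 4}  B2 = {0, 1, 2, 4}  B3 = {0, 1, 4, 5}
Tree: B1–B2, B2–B3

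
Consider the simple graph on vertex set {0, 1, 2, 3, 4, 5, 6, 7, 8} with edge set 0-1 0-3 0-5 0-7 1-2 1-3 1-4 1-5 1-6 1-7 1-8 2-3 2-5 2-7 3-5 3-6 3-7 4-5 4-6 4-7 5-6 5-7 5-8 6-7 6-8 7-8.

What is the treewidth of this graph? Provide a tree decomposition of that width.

Treewidth 4.
Bags: B1 = {1, 3, 5, 6, 7}  B2 = {1, 2, 3, 5, 7}  B3 = {1, 4, 5, 6, 7}  B4 = {0, 1, 3, 5, 7}  B5 = {1, 5, 6, 7, 8}
Tree: B1–B2, B1–B3, B2–B4, B3–B5

Every bag has size at most 5, so the width is 5 − 1 = 4 and tw(G) ≤ 4. For the lower bound, the 5 vertices {1, 5, 6, 7, 8} are pairwise adjacent, and any tree decomposition puts a clique entirely inside one bag — forcing width ≥ 4. The upper and lower bounds meet at 4, so that is the treewidth.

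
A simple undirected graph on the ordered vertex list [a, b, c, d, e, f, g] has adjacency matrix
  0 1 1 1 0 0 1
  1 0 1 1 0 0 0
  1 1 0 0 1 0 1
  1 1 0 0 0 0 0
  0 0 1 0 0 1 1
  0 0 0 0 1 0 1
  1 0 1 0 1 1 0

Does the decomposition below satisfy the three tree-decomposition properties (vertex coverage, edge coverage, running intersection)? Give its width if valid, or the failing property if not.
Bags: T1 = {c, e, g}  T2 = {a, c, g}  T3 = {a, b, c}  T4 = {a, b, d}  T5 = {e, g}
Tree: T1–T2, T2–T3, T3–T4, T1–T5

A tree decomposition must satisfy three properties: every vertex lies in some bag; for every edge, both endpoints lie together in some bag; and for every vertex, the bags containing it form a connected subtree. Here vertex f appears in no bag, so the decomposition is invalid.

No — vertex f appears in no bag.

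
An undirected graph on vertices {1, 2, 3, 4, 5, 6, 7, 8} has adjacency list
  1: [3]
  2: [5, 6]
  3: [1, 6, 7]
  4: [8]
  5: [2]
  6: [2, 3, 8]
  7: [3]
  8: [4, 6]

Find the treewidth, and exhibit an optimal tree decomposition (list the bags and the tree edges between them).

The largest bag has 2 vertices, giving width 1; this decomposition certifies tw(G) ≤ 1. G has an edge, so its treewidth is at least 1. The upper and lower bounds meet at 1, so that is the treewidth.

Treewidth 1.
One optimal decomposition is:
Bags: B1 = {6, 8}  B2 = {3, 6}  B3 = {2, 6}  B4 = {3, 7}  B5 = {2, 5}  B6 = {4, 8}  B7 = {1, 3}
Tree: B1–B2, B2–B3, B2–B4, B3–B5, B1–B6, B2–B7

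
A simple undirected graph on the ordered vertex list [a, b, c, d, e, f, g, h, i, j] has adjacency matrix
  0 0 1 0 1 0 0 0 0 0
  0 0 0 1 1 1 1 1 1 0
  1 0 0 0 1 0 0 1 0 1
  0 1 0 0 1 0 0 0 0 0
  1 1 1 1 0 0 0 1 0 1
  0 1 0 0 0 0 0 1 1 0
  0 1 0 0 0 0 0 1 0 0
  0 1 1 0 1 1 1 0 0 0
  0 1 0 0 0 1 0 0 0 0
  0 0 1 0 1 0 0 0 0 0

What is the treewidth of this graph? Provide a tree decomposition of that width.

Each bag holds 3 vertices, so the decomposition has width 2, which upper-bounds the treewidth. For the lower bound, the 3 vertices {c, e, j} are pairwise adjacent, and any tree decomposition puts a clique entirely inside one bag — forcing width ≥ 2. The upper and lower bounds meet at 2, so that is the treewidth.

Treewidth 2.
One such decomposition:
Bags: B1 = {b, e, h}  B2 = {c, e, h}  B3 = {a, c, e}  B4 = {c, e, j}  B5 = {b, g, h}  B6 = {b, d, e}  B7 = {b, f, h}  B8 = {b, f, i}
Tree: B1–B2, B2–B3, B2–B4, B1–B5, B1–B6, B1–B7, B7–B8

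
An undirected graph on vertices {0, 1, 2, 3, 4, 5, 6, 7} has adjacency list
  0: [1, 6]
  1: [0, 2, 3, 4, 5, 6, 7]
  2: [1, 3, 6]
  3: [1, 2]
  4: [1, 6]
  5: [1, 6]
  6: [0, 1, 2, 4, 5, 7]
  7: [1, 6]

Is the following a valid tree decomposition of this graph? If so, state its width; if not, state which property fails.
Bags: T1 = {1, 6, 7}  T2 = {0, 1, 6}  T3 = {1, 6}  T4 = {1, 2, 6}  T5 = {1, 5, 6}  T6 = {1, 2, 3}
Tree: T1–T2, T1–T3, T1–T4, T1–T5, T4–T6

A tree decomposition must satisfy three properties: every vertex lies in some bag; for every edge, both endpoints lie together in some bag; and for every vertex, the bags containing it form a connected subtree. Here vertex 4 appears in no bag, so the decomposition is invalid.

No — vertex 4 appears in no bag.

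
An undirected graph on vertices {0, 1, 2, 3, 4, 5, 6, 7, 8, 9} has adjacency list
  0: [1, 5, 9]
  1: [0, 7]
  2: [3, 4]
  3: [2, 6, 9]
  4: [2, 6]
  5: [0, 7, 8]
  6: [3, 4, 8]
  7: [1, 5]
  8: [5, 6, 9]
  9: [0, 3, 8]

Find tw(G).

2

A width-2 tree decomposition is:
Bags: B1 = {1, 5, 7}  B2 = {0, 1, 5}  B3 = {0, 5, 8}  B4 = {0, 8, 9}  B5 = {6, 8, 9}  B6 = {3, 6, 9}  B7 = {3, 4, 6}  B8 = {2, 3, 4}
Tree: B1–B2, B2–B3, B3–B4, B4–B5, B5–B6, B6–B7, B7–B8
The largest bag has 3 vertices, giving width 2; this decomposition certifies tw(G) ≤ 2. The edges 7–1–0–5–7 form a cycle, so G is not a tree and its treewidth is at least 2. Combining the bounds, tw(G) = 2.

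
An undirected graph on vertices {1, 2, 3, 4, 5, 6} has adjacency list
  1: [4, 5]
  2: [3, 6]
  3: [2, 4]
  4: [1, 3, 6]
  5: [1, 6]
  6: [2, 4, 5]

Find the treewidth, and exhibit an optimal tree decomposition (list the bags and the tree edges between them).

Each bag holds 3 vertices, so the decomposition has width 2, which upper-bounds the treewidth. The edges 1–5–6–4–1 form a cycle, so G is not a tree and its treewidth is at least 2. Hence tw(G) = 2 exactly.

Treewidth 2.
One such decomposition:
Bags: B1 = {1, 4, 5}  B2 = {4, 5, 6}  B3 = {3, 4, 6}  B4 = {2, 3, 6}
Tree: B1–B2, B2–B3, B3–B4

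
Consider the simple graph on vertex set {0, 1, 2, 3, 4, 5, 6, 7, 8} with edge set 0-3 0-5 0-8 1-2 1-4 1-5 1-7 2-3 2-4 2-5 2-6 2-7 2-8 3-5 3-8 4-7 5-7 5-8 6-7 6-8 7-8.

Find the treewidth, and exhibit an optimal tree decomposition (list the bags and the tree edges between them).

The largest bag has 4 vertices, giving width 3; this decomposition certifies tw(G) ≤ 3. Conversely, {0, 3, 5, 8} is a clique of size 4, and the vertices of any clique must share a bag in every tree decomposition; so some bag has ≥ 4 vertices and tw(G) ≥ 3. Therefore the treewidth is 3.

Treewidth 3.
Bags: B1 = {2, 5, 7, 8}  B2 = {1, 2, 5, 7}  B3 = {2, 6, 7, 8}  B4 = {2, 3, 5, 8}  B5 = {0, 3, 5, 8}  B6 = {1, 2, 4, 7}
Tree: B1–B2, B1–B3, B1–B4, B4–B5, B2–B6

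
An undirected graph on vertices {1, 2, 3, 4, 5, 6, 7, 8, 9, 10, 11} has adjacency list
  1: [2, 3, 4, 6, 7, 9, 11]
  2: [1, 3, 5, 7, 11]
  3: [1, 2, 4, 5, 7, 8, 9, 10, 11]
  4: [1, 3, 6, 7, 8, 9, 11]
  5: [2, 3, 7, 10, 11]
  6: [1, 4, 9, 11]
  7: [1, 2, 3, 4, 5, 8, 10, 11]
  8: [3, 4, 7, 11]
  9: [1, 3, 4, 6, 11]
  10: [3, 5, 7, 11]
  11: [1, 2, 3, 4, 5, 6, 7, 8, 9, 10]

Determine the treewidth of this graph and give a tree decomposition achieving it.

The largest bag has 5 vertices, giving width 4; this decomposition certifies tw(G) ≤ 4. On the other hand G contains the 5-clique {1, 3, 4, 9, 11}. A clique must lie in a single bag of any decomposition, so no decomposition can have width below 4. The upper and lower bounds meet at 4, so that is the treewidth.

Treewidth 4.
Bags: B1 = {1, 3, 4, 7, 11}  B2 = {1, 2, 3, 7, 11}  B3 = {2, 3, 5, 7, 11}  B4 = {3, 5, 7, 10, 11}  B5 = {1, 3, 4, 9, 11}  B6 = {3, 4, 7, 8, 11}  B7 = {1, 4, 6, 9, 11}
Tree: B1–B2, B2–B3, B3–B4, B1–B5, B1–B6, B5–B7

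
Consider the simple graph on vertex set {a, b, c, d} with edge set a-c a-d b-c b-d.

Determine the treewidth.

A width-2 tree decomposition is:
Bags: B1 = {a, c, d}  B2 = {b, c, d}
Tree: B1–B2
The largest bag has 3 vertices, giving width 2; this decomposition certifies tw(G) ≤ 2. The edges d–a–c–b–d form a cycle, so G is not a tree and its treewidth is at least 2. The upper and lower bounds meet at 2, so that is the treewidth.

2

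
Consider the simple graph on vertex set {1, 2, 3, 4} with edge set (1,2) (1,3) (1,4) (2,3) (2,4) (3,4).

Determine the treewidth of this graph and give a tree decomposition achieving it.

With just one bag of size 4, the width is 4 − 1 = 3, so tw(G) ≤ 3. For the lower bound, the 4 vertices {1, 2, 3, 4} are pairwise adjacent, and any tree decomposition puts a clique entirely inside one bag — forcing width ≥ 3. Combining the bounds, tw(G) = 3.

Treewidth 3.
One such decomposition:
Bags: B1 = {1, 2, 3, 4}
Tree: (single bag)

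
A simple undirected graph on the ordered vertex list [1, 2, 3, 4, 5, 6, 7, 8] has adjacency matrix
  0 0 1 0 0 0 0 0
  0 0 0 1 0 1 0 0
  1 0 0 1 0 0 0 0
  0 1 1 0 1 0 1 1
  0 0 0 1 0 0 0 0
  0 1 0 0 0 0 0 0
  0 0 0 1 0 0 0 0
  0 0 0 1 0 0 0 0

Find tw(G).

A width-1 tree decomposition is:
Bags: B1 = {3, 4}  B2 = {4, 5}  B3 = {1, 3}  B4 = {2, 4}  B5 = {4, 8}  B6 = {2, 6}  B7 = {4, 7}
Tree: B1–B2, B1–B3, B1–B4, B4–B5, B4–B6, B4–B7
The largest bag has 2 vertices, giving width 1; this decomposition certifies tw(G) ≤ 1. Since G has at least one edge (e.g. 4–3), it is not an edgeless graph, so tw(G) ≥ 1. Combining the bounds, tw(G) = 1.

1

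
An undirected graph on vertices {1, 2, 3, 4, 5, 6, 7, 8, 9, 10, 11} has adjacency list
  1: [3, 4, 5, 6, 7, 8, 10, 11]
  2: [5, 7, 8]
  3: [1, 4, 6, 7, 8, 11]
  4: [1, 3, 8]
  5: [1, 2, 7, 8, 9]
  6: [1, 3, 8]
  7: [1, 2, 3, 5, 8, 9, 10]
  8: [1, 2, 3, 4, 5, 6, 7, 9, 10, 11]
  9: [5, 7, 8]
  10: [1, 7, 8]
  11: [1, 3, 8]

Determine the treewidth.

A width-3 tree decomposition is:
Bags: B1 = {1, 3, 6, 8}  B2 = {1, 3, 7, 8}  B3 = {1, 5, 7, 8}  B4 = {2, 5, 7, 8}  B5 = {1, 3, 8, 11}  B6 = {1, 3, 4, 8}  B7 = {5, 7, 8, 9}  B8 = {1, 7, 8, 10}
Tree: B1–B2, B2–B3, B3–B4, B1–B5, B5–B6, B4–B7, B2–B8
Every bag has size at most 4, so the width is 4 − 1 = 3 and tw(G) ≤ 3. Conversely, {1, 7, 8, 10} is a clique of size 4, and the vertices of any clique must share a bag in every tree decomposition; so some bag has ≥ 4 vertices and tw(G) ≥ 3. Combining the bounds, tw(G) = 3.

3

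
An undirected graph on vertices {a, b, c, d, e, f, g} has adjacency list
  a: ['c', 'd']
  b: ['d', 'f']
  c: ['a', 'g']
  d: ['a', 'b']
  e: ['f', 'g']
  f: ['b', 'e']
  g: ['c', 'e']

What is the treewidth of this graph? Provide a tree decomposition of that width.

Treewidth 2.
One optimal decomposition is:
Bags: B1 = {e, f, g}  B2 = {b, f, g}  B3 = {b, d, g}  B4 = {a, d, g}  B5 = {a, c, g}
Tree: B1–B2, B2–B3, B3–B4, B4–B5

Every bag has size at most 3, so the width is 3 − 1 = 2 and tw(G) ≤ 2. The edges g–e–f–b–d–a–c–g form a cycle, so G is not a tree and its treewidth is at least 2. The upper and lower bounds meet at 2, so that is the treewidth.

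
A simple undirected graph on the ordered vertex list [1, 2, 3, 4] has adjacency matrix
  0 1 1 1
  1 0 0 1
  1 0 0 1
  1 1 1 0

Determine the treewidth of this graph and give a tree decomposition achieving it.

The largest bag has 3 vertices, giving width 2; this decomposition certifies tw(G) ≤ 2. For the lower bound, the 3 vertices {1, 2, 4} are pairwise adjacent, and any tree decomposition puts a clique entirely inside one bag — forcing width ≥ 2. Therefore the treewidth is 2.

Treewidth 2.
Bags: B1 = {1, 2, 4}  B2 = {1, 3, 4}
Tree: B1–B2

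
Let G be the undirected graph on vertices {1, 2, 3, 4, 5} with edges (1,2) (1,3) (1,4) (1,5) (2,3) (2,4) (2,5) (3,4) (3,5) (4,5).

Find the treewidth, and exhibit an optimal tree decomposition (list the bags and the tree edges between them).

Treewidth 4.
One such decomposition:
Bags: B1 = {1, 2, 3, 4, 5}
Tree: (single bag)

A single bag containing all 5 vertices is trivially a valid decomposition of width 4. Conversely, {1, 2, 3, 4, 5} is a clique of size 5, and the vertices of any clique must share a bag in every tree decomposition; so some bag has ≥ 5 vertices and tw(G) ≥ 4. Therefore the treewidth is 4.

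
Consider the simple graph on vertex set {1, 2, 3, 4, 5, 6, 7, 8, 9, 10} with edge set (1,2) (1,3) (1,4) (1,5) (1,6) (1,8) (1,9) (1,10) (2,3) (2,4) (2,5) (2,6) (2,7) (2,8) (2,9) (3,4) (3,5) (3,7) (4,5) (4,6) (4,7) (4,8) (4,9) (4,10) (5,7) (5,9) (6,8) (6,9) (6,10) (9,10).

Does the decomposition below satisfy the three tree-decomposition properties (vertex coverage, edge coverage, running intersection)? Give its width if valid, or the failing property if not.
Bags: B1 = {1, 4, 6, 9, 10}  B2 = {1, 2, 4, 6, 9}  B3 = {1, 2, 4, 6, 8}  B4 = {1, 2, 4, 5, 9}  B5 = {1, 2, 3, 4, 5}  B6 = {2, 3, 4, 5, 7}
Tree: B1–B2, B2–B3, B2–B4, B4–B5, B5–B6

Checking the three conditions: (i) the bags cover all of {1, 2, 3, 4, 5, 6, 7, 8, 9, 10}; (ii) for each edge, some bag contains both endpoints; (iii) the bags containing any fixed vertex form a subtree. All hold, so the decomposition is valid with width 5 − 1 = 4.

Yes; width 4.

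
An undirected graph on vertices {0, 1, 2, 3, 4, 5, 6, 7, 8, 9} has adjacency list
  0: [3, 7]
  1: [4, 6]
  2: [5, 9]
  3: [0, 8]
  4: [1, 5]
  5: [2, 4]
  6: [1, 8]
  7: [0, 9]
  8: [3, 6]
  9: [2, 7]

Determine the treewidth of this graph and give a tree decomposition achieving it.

The largest bag has 3 vertices, giving width 2; this decomposition certifies tw(G) ≤ 2. For the lower bound, G contains the cycle 0–7–9–2–5–4–1–6–8–3–0, so G is not a forest; only forests have treewidth ≤ 1, hence tw(G) ≥ 2. The upper and lower bounds meet at 2, so that is the treewidth.

Treewidth 2.
One optimal decomposition is:
Bags: B1 = {0, 7, 9}  B2 = {0, 2, 9}  B3 = {0, 2, 5}  B4 = {0, 4, 5}  B5 = {0, 1, 4}  B6 = {0, 1, 6}  B7 = {0, 6, 8}  B8 = {0, 3, 8}
Tree: B1–B2, B2–B3, B3–B4, B4–B5, B5–B6, B6–B7, B7–B8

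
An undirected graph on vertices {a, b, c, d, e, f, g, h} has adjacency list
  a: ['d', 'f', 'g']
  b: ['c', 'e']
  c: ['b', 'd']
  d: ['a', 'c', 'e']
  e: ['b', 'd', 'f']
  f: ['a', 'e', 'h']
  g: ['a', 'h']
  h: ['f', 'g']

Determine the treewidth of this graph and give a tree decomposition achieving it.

The largest bag has 3 vertices, giving width 2; this decomposition certifies tw(G) ≤ 2. The edges h–g–a–f–h form a cycle, so G is not a tree and its treewidth is at least 2. Hence tw(G) = 2 exactly.

Treewidth 2.
One such decomposition:
Bags: B1 = {f, g, h}  B2 = {a, f, g}  B3 = {a, e, f}  B4 = {a, d, e}  B5 = {b, d, e}  B6 = {b, c, d}
Tree: B1–B2, B2–B3, B3–B4, B4–B5, B5–B6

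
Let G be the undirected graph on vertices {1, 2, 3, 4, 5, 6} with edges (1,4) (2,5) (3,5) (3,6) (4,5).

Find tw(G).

1

A width-1 tree decomposition is:
Bags: B1 = {3, 5}  B2 = {2, 5}  B3 = {3, 6}  B4 = {4, 5}  B5 = {1, 4}
Tree: B1–B2, B1–B3, B2–B4, B4–B5
The largest bag has 2 vertices, giving width 1; this decomposition certifies tw(G) ≤ 1. G has an edge, so its treewidth is at least 1. Combining the bounds, tw(G) = 1.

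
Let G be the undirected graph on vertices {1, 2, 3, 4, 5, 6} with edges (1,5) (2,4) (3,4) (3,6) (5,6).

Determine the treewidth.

1

A width-1 tree decomposition is:
Bags: B1 = {1, 5}  B2 = {5, 6}  B3 = {3, 6}  B4 = {3, 4}  B5 = {2, 4}
Tree: B1–B2, B2–B3, B3–B4, B4–B5
The largest bag has 2 vertices, giving width 1; this decomposition certifies tw(G) ≤ 1. Since G has at least one edge (e.g. 1–5), it is not an edgeless graph, so tw(G) ≥ 1. Combining the bounds, tw(G) = 1.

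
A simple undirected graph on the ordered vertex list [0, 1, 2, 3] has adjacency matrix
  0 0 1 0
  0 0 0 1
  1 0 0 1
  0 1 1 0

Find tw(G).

1

A width-1 tree decomposition is:
Bags: B1 = {0, 2}  B2 = {2, 3}  B3 = {1, 3}
Tree: B1–B2, B2–B3
The largest bag has 2 vertices, giving width 1; this decomposition certifies tw(G) ≤ 1. Any graph with an edge has treewidth ≥ 1, and G has the edge 0–2. Combining the bounds, tw(G) = 1.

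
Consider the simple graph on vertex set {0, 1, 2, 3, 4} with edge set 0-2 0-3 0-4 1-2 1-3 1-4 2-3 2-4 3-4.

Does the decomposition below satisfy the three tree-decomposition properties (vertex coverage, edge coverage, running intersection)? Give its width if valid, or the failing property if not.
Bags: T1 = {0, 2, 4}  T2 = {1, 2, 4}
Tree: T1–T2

No — vertex 3 appears in no bag.

A tree decomposition must satisfy three properties: every vertex lies in some bag; for every edge, both endpoints lie together in some bag; and for every vertex, the bags containing it form a connected subtree. Here vertex 3 appears in no bag, so the decomposition is invalid.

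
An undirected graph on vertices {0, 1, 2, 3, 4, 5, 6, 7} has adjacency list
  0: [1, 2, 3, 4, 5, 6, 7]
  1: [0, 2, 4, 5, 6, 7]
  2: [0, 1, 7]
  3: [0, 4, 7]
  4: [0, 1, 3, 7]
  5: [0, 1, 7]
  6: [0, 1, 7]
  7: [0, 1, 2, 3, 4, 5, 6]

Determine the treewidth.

A width-3 tree decomposition is:
Bags: B1 = {0, 1, 4, 7}  B2 = {0, 3, 4, 7}  B3 = {0, 1, 6, 7}  B4 = {0, 1, 2, 7}  B5 = {0, 1, 5, 7}
Tree: B1–B2, B1–B3, B3–B4, B1–B5
The largest bag has 4 vertices, giving width 3; this decomposition certifies tw(G) ≤ 3. Conversely, {0, 1, 2, 7} is a clique of size 4, and the vertices of any clique must share a bag in every tree decomposition; so some bag has ≥ 4 vertices and tw(G) ≥ 3. Hence tw(G) = 3 exactly.

3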